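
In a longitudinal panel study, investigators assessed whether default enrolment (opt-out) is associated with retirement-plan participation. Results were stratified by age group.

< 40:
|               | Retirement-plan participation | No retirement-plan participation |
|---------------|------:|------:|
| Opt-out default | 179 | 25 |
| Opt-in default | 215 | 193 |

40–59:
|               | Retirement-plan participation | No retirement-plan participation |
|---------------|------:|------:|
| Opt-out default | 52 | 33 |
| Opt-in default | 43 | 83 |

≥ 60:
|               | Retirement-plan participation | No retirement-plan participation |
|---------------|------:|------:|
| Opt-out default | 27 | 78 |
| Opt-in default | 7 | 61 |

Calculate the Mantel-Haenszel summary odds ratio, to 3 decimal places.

OR_MH = Σ(aᵢdᵢ/nᵢ) / Σ(bᵢcᵢ/nᵢ), where nᵢ is the stratum total.
Stratum 1 (< 40): n = 612; a·d/n = 179·193/612 = 56.4493; b·c/n = 25·215/612 = 8.7827
Stratum 2 (40–59): n = 211; a·d/n = 52·83/211 = 20.4550; b·c/n = 33·43/211 = 6.7251
Stratum 3 (≥ 60): n = 173; a·d/n = 27·61/173 = 9.5202; b·c/n = 78·7/173 = 3.1561
OR_MH = (56.4493 + 20.4550 + 9.5202) / (8.7827 + 6.7251 + 3.1561) = 86.4246 / 18.6639 = 4.63058

4.631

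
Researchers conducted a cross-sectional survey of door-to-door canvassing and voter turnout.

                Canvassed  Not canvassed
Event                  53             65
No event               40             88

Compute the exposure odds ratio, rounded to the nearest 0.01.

1.79

Reading the table with exposure as columns: a = 53 (Canvassed, case), b = 40 (Canvassed, non-case), c = 65 (Not canvassed, case), d = 88.
OR = (a·d)/(b·c) = (53 × 88) / (40 × 65) = 4664 / 2600 = 1.79385
The odds of voter turnout are about 1.79 times as high in the canvassed group.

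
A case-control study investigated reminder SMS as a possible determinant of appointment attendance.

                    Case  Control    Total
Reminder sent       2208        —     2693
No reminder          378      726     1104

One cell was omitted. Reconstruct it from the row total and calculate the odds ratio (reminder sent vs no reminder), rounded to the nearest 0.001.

8.744

The missing cell is in the exposed row: 2693 − 2208 = 485.
So a = 2208, b = 485, c = 378, d = 726.
OR = (a·d)/(b·c) = (2208 × 726) / (485 × 378) = 1603008 / 183330 = 8.74384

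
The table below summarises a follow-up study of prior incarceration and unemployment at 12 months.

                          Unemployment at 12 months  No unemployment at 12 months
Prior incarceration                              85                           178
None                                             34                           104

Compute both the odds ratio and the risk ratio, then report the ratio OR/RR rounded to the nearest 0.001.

1.113

Cells: a = 85, b = 178, c = 34, d = 104.
OR = (85·104)/(178·34) = 8840/6052 = 1.46067
Risk in exposed = 85/263 = 0.32319; risk in unexposed = 34/138 = 0.24638; RR = 1.31179
OR/RR = 1.46067 / 1.31179 = 1.11350
The outcome is not rare, so the OR lies further from 1 than the RR.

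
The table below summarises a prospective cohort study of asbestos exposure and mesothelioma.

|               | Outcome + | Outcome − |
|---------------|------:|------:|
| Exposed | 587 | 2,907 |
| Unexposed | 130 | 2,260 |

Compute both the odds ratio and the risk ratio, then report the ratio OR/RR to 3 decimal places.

1.137

Cells: a = 587, b = 2907, c = 130, d = 2260.
OR = (587·2260)/(2907·130) = 1326620/377910 = 3.51041
Risk in exposed = 587/3494 = 0.16800; risk in unexposed = 130/2390 = 0.05439; RR = 3.08866
OR/RR = 3.51041 / 3.08866 = 1.13655
The outcome is not rare, so the OR lies further from 1 than the RR.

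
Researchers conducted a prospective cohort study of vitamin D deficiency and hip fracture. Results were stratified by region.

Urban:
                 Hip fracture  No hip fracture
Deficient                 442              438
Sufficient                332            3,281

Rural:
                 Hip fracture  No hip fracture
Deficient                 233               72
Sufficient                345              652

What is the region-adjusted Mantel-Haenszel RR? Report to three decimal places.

RR_MH = Σ(aᵢ·n₀ᵢ/nᵢ) / Σ(cᵢ·n₁ᵢ/nᵢ), with n₁ᵢ = aᵢ+bᵢ (exposed), n₀ᵢ = cᵢ+dᵢ (unexposed), nᵢ = n₁ᵢ+n₀ᵢ.
Stratum 1 (Urban): n₁ = 880, n₀ = 3613, n = 4493; a·n₀/n = 442·3613/4493 = 355.4298; c·n₁/n = 332·880/4493 = 65.0256
Stratum 2 (Rural): n₁ = 305, n₀ = 997, n = 1302; a·n₀/n = 233·997/1302 = 178.4186; c·n₁/n = 345·305/1302 = 80.8180
RR_MH = (355.4298 + 178.4186) / (65.0256 + 80.8180) = 533.8484 / 145.8436 = 3.66042

3.660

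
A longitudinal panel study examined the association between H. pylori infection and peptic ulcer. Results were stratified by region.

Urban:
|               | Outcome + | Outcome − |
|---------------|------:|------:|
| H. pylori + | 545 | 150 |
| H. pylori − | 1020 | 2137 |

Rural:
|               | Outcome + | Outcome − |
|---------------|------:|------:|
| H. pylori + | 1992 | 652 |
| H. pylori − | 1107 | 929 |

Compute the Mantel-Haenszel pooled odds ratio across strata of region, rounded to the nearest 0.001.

3.598

OR_MH = Σ(aᵢdᵢ/nᵢ) / Σ(bᵢcᵢ/nᵢ), where nᵢ is the stratum total.
Stratum 1 (Urban): n = 3852; a·d/n = 545·2137/3852 = 302.3533; b·c/n = 150·1020/3852 = 39.7196
Stratum 2 (Rural): n = 4680; a·d/n = 1992·929/4680 = 395.4205; b·c/n = 652·1107/4680 = 154.2231
OR_MH = (302.3533 + 395.4205) / (39.7196 + 154.2231) = 697.7738 / 193.9427 = 3.59783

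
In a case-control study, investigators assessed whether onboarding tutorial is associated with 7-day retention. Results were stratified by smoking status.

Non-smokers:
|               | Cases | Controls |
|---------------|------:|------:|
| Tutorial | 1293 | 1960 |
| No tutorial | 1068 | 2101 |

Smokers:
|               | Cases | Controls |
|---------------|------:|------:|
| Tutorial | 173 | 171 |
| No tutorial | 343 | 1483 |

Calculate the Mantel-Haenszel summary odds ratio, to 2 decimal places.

OR_MH = Σ(aᵢdᵢ/nᵢ) / Σ(bᵢcᵢ/nᵢ), where nᵢ is the stratum total.
Stratum 1 (Non-smokers): n = 6422; a·d/n = 1293·2101/6422 = 423.0135; b·c/n = 1960·1068/6422 = 325.9545
Stratum 2 (Smokers): n = 2170; a·d/n = 173·1483/2170 = 118.2300; b·c/n = 171·343/2170 = 27.0290
OR_MH = (423.0135 + 118.2300) / (325.9545 + 27.0290) = 541.2435 / 352.9836 = 1.53334

1.53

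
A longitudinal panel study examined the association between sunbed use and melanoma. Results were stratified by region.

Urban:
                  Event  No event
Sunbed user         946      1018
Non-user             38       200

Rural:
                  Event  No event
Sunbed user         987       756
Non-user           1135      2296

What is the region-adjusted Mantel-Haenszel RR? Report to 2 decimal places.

1.82

RR_MH = Σ(aᵢ·n₀ᵢ/nᵢ) / Σ(cᵢ·n₁ᵢ/nᵢ), with n₁ᵢ = aᵢ+bᵢ (exposed), n₀ᵢ = cᵢ+dᵢ (unexposed), nᵢ = n₁ᵢ+n₀ᵢ.
Stratum 1 (Urban): n₁ = 1964, n₀ = 238, n = 2202; a·n₀/n = 946·238/2202 = 102.2470; c·n₁/n = 38·1964/2202 = 33.8928
Stratum 2 (Rural): n₁ = 1743, n₀ = 3431, n = 5174; a·n₀/n = 987·3431/5174 = 654.5027; c·n₁/n = 1135·1743/5174 = 382.3550
RR_MH = (102.2470 + 654.5027) / (33.8928 + 382.3550) = 756.7498 / 416.2479 = 1.81803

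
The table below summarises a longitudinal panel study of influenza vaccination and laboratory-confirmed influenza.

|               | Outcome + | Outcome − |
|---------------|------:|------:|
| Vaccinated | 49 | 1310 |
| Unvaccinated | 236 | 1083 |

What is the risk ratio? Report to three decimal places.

Cells: a = 49, b = 1310, c = 236, d = 1083.
Risk in exposed = 49/1359 = 0.03606; risk in unexposed = 236/1319 = 0.17892.
RR = 0.03606 / 0.17892 = 0.20152
The risk is 80% lower among the exposed than among the unexposed.

0.202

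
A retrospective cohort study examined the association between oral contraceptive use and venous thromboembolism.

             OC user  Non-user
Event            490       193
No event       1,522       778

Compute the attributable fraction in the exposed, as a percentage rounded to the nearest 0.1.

Reading the table with exposure as columns: a = 490 (OC user, case), b = 1522 (OC user, non-case), c = 193 (Non-user, case), d = 778.
Risk in exposed = 490/2012 = 0.24354; risk in unexposed = 193/971 = 0.19876.
RR = 0.24354/0.19876 = 1.22526
AR% = (RR − 1)/RR × 100 = (1.22526 − 1)/1.22526 × 100 = 18.3850%

18.4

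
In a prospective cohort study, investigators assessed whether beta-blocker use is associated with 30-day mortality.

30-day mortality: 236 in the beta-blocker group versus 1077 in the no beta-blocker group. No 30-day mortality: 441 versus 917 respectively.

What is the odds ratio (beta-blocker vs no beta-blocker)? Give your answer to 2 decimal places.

0.46

From the description: a = 236, b = 441, c = 1077, d = 917.
OR = (a·d)/(b·c) = (236 × 917) / (441 × 1077) = 216412 / 474957 = 0.45565
Exposure is associated with lower odds of 30-day mortality (OR = 0.46 < 1).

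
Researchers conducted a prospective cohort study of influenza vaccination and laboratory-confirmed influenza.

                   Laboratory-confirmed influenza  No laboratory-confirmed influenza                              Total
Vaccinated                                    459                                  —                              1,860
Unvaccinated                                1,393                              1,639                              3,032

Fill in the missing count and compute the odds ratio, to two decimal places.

The missing cell is in the exposed row: 1860 − 459 = 1401.
So a = 459, b = 1401, c = 1393, d = 1639.
OR = (a·d)/(b·c) = (459 × 1639) / (1401 × 1393) = 752301 / 1951593 = 0.38548

0.39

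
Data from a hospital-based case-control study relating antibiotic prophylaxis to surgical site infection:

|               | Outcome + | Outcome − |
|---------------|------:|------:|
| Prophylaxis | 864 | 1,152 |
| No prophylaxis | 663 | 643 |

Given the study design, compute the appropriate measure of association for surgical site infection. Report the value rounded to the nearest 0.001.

Cells: a = 864, b = 1152, c = 663, d = 643.
This is a hospital-based case-control study: participants were sampled on outcome status, so risks in the source population cannot be estimated directly — relative risk is not valid here. The odds ratio is the appropriate measure.
OR = (a·d)/(b·c) = (864 × 643) / (1152 × 663) = 555552 / 763776 = 0.72738

0.727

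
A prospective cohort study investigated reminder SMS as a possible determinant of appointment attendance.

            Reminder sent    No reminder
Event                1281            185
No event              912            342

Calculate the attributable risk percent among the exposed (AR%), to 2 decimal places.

Reading the table with exposure as columns: a = 1281 (Reminder sent, case), b = 912 (Reminder sent, non-case), c = 185 (No reminder, case), d = 342.
Risk in exposed = 1281/2193 = 0.58413; risk in unexposed = 185/527 = 0.35104.
RR = 0.58413/0.35104 = 1.66398
AR% = (RR − 1)/RR × 100 = (1.66398 − 1)/1.66398 × 100 = 39.9033%

39.90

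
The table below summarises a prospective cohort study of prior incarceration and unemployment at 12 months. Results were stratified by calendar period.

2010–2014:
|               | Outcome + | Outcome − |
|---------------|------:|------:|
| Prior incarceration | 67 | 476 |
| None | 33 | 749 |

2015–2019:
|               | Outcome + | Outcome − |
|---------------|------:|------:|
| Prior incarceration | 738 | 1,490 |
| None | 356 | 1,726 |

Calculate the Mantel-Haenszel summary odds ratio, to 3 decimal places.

OR_MH = Σ(aᵢdᵢ/nᵢ) / Σ(bᵢcᵢ/nᵢ), where nᵢ is the stratum total.
Stratum 1 (2010–2014): n = 1325; a·d/n = 67·749/1325 = 37.8740; b·c/n = 476·33/1325 = 11.8551
Stratum 2 (2015–2019): n = 4310; a·d/n = 738·1726/4310 = 295.5425; b·c/n = 1490·356/4310 = 123.0719
OR_MH = (37.8740 + 295.5425) / (11.8551 + 123.0719) = 333.4164 / 134.9270 = 2.47109

2.471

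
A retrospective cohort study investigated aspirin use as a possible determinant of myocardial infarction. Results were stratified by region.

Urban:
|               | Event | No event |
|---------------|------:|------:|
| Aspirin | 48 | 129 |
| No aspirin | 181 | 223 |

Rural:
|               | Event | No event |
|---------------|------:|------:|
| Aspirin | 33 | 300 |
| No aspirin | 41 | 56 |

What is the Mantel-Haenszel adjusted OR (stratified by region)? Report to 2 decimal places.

0.33

OR_MH = Σ(aᵢdᵢ/nᵢ) / Σ(bᵢcᵢ/nᵢ), where nᵢ is the stratum total.
Stratum 1 (Urban): n = 581; a·d/n = 48·223/581 = 18.4234; b·c/n = 129·181/581 = 40.1876
Stratum 2 (Rural): n = 430; a·d/n = 33·56/430 = 4.2977; b·c/n = 300·41/430 = 28.6047
OR_MH = (18.4234 + 4.2977) / (40.1876 + 28.6047) = 22.7211 / 68.7923 = 0.33029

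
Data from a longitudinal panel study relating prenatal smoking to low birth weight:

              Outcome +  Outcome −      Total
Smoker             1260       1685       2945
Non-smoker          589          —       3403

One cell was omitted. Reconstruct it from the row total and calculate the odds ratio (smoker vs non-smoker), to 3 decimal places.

3.573

The missing cell is in the unexposed row: 3403 − 589 = 2814.
So a = 1260, b = 1685, c = 589, d = 2814.
OR = (a·d)/(b·c) = (1260 × 2814) / (1685 × 589) = 3545640 / 992465 = 3.57256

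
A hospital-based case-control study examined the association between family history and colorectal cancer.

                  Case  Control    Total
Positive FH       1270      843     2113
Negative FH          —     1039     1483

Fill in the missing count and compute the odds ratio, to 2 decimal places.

The missing cell is in the unexposed row: 1483 − 1039 = 444.
So a = 1270, b = 843, c = 444, d = 1039.
OR = (a·d)/(b·c) = (1270 × 1039) / (843 × 444) = 1319530 / 374292 = 3.52540

3.53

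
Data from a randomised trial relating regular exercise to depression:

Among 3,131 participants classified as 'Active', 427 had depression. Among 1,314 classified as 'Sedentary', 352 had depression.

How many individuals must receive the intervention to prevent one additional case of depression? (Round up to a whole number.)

Risk in treated group = 427/3131 = 0.13638; risk in control = 352/1314 = 0.26788.
Absolute risk reduction = 0.26788 − 0.13638 = 0.13151
NNT = 1 / ARR = 1 / 0.13151 = 7.604 → round up → 8

8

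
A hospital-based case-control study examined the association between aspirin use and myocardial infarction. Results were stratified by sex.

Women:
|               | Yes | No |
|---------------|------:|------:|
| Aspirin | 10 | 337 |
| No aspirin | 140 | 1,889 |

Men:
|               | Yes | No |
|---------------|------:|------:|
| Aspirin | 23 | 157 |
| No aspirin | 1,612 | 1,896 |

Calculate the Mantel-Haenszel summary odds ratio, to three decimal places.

OR_MH = Σ(aᵢdᵢ/nᵢ) / Σ(bᵢcᵢ/nᵢ), where nᵢ is the stratum total.
Stratum 1 (Women): n = 2376; a·d/n = 10·1889/2376 = 7.9503; b·c/n = 337·140/2376 = 19.8569
Stratum 2 (Men): n = 3688; a·d/n = 23·1896/3688 = 11.8243; b·c/n = 157·1612/3688 = 68.6236
OR_MH = (7.9503 + 11.8243) / (19.8569 + 68.6236) = 19.7746 / 88.4805 = 0.22349

0.223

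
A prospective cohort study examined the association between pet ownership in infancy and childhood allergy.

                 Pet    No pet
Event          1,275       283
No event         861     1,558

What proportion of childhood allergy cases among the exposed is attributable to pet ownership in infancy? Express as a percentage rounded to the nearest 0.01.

74.25

Reading the table with exposure as columns: a = 1275 (Pet, case), b = 861 (Pet, non-case), c = 283 (No pet, case), d = 1558.
Risk in exposed = 1275/2136 = 0.59691; risk in unexposed = 283/1841 = 0.15372.
RR = 0.59691/0.15372 = 3.88308
AR% = (RR − 1)/RR × 100 = (3.88308 − 1)/3.88308 × 100 = 74.2472%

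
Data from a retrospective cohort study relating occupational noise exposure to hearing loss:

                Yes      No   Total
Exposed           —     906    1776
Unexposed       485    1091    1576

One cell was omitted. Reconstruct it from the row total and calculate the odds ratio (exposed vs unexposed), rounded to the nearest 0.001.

The missing cell is in the exposed row: 1776 − 906 = 870.
So a = 870, b = 906, c = 485, d = 1091.
OR = (a·d)/(b·c) = (870 × 1091) / (906 × 485) = 949170 / 439410 = 2.16010

2.160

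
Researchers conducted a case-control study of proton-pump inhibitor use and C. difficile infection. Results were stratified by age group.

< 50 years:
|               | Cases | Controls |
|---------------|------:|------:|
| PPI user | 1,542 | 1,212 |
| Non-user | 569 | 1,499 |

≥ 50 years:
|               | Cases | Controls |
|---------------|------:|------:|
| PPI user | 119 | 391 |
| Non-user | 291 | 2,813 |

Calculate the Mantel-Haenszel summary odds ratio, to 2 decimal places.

3.28

OR_MH = Σ(aᵢdᵢ/nᵢ) / Σ(bᵢcᵢ/nᵢ), where nᵢ is the stratum total.
Stratum 1 (< 50 years): n = 4822; a·d/n = 1542·1499/4822 = 479.3567; b·c/n = 1212·569/4822 = 143.0170
Stratum 2 (≥ 50 years): n = 3614; a·d/n = 119·2813/3614 = 92.6251; b·c/n = 391·291/3614 = 31.4834
OR_MH = (479.3567 + 92.6251) / (143.0170 + 31.4834) = 571.9818 / 174.5004 = 3.27782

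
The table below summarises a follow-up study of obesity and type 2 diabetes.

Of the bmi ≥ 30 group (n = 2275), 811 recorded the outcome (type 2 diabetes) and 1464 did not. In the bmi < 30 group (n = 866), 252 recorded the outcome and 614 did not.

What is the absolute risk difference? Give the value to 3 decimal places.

From the description: a = 811, b = 1464, c = 252, d = 614.
Risk in exposed = 811/2275 = 0.356484; risk in unexposed = 252/866 = 0.290993.
Risk difference = 0.356484 − 0.290993 = 0.065490

0.065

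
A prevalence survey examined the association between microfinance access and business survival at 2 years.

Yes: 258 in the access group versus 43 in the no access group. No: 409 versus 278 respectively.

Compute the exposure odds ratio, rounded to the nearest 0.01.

From the description: a = 258, b = 409, c = 43, d = 278.
OR = (a·d)/(b·c) = (258 × 278) / (409 × 43) = 71724 / 17587 = 4.07824
The odds of business survival at 2 years are about 4.08 times as high in the access group.

4.08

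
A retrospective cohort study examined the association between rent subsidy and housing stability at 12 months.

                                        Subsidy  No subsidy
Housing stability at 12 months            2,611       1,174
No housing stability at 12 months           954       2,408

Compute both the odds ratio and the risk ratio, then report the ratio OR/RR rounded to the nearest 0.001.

Reading the table with exposure as columns: a = 2611 (Subsidy, case), b = 954 (Subsidy, non-case), c = 1174 (No subsidy, case), d = 2408.
OR = (2611·2408)/(954·1174) = 6287288/1119996 = 5.61367
Risk in exposed = 2611/3565 = 0.73240; risk in unexposed = 1174/3582 = 0.32775; RR = 2.23463
OR/RR = 5.61367 / 2.23463 = 2.51213
The outcome is not rare, so the OR lies further from 1 than the RR.

2.512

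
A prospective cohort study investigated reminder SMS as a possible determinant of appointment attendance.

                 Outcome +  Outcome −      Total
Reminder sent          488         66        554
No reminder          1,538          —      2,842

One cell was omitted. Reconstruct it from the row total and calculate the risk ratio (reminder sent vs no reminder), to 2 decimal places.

1.63

The missing cell is in the unexposed row: 2842 − 1538 = 1304.
So a = 488, b = 66, c = 1538, d = 1304.
RR = [a/(a+b)] / [c/(c+d)] = (488/554) / (1538/2842) = 0.88087/0.54117 = 1.62771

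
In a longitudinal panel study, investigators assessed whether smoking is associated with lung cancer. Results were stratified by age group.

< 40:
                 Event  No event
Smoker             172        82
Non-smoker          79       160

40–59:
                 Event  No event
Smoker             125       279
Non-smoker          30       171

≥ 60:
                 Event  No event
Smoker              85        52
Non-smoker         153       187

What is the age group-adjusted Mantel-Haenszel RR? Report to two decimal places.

RR_MH = Σ(aᵢ·n₀ᵢ/nᵢ) / Σ(cᵢ·n₁ᵢ/nᵢ), with n₁ᵢ = aᵢ+bᵢ (exposed), n₀ᵢ = cᵢ+dᵢ (unexposed), nᵢ = n₁ᵢ+n₀ᵢ.
Stratum 1 (< 40): n₁ = 254, n₀ = 239, n = 493; a·n₀/n = 172·239/493 = 83.3834; c·n₁/n = 79·254/493 = 40.7018
Stratum 2 (40–59): n₁ = 404, n₀ = 201, n = 605; a·n₀/n = 125·201/605 = 41.5289; c·n₁/n = 30·404/605 = 20.0331
Stratum 3 (≥ 60): n₁ = 137, n₀ = 340, n = 477; a·n₀/n = 85·340/477 = 60.5870; c·n₁/n = 153·137/477 = 43.9434
RR_MH = (83.3834 + 41.5289 + 60.5870) / (40.7018 + 20.0331 + 43.9434) = 185.4993 / 104.6783 = 1.77209

1.77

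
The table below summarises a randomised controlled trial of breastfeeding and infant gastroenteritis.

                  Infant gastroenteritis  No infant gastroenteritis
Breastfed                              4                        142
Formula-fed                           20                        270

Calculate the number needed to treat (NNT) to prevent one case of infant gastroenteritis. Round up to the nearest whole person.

25

Risk in treated group = 4/146 = 0.02740; risk in control = 20/290 = 0.06897.
Absolute risk reduction = 0.06897 − 0.02740 = 0.04157
NNT = 1 / ARR = 1 / 0.04157 = 24.057 → round up → 25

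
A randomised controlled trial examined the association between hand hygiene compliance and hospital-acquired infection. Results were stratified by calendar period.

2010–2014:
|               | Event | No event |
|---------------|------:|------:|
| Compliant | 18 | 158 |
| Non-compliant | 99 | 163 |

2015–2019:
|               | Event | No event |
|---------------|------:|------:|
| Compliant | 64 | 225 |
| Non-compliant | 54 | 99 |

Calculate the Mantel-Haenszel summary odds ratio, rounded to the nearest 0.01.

0.33

OR_MH = Σ(aᵢdᵢ/nᵢ) / Σ(bᵢcᵢ/nᵢ), where nᵢ is the stratum total.
Stratum 1 (2010–2014): n = 438; a·d/n = 18·163/438 = 6.6986; b·c/n = 158·99/438 = 35.7123
Stratum 2 (2015–2019): n = 442; a·d/n = 64·99/442 = 14.3348; b·c/n = 225·54/442 = 27.4887
OR_MH = (6.6986 + 14.3348) / (35.7123 + 27.4887) = 21.0335 / 63.2010 = 0.33280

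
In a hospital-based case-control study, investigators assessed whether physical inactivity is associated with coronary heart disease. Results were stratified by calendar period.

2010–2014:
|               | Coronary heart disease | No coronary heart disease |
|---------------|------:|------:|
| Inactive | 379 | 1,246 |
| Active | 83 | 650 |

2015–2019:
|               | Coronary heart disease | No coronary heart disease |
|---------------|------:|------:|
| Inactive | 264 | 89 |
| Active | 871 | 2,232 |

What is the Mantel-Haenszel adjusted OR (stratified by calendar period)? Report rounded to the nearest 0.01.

OR_MH = Σ(aᵢdᵢ/nᵢ) / Σ(bᵢcᵢ/nᵢ), where nᵢ is the stratum total.
Stratum 1 (2010–2014): n = 2358; a·d/n = 379·650/2358 = 104.4741; b·c/n = 1246·83/2358 = 43.8584
Stratum 2 (2015–2019): n = 3456; a·d/n = 264·2232/3456 = 170.5000; b·c/n = 89·871/3456 = 22.4303
OR_MH = (104.4741 + 170.5000) / (43.8584 + 22.4303) = 274.9741 / 66.2886 = 4.14813

4.15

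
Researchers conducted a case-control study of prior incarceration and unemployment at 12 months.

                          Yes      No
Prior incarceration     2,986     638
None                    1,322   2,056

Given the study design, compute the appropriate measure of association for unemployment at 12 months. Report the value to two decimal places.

7.28

Cells: a = 2986, b = 638, c = 1322, d = 2056.
This is a case-control study: participants were sampled on outcome status, so risks in the source population cannot be estimated directly — relative risk is not valid here. The odds ratio is the appropriate measure.
OR = (a·d)/(b·c) = (2986 × 2056) / (638 × 1322) = 6139216 / 843436 = 7.27882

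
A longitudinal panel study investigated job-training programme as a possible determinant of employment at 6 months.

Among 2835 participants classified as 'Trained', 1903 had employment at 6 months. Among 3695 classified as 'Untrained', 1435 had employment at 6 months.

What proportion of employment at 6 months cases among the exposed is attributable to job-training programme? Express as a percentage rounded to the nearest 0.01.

42.14

From the description: a = 1903, b = 932, c = 1435, d = 2260.
Risk in exposed = 1903/2835 = 0.67125; risk in unexposed = 1435/3695 = 0.38836.
RR = 0.67125/0.38836 = 1.72842
AR% = (RR − 1)/RR × 100 = (1.72842 − 1)/1.72842 × 100 = 42.1436%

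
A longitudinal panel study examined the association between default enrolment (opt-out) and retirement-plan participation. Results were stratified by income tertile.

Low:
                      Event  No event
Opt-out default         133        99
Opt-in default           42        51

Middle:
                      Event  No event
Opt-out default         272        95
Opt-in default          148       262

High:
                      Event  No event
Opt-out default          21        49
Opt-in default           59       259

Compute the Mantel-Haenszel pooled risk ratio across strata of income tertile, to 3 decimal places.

1.799

RR_MH = Σ(aᵢ·n₀ᵢ/nᵢ) / Σ(cᵢ·n₁ᵢ/nᵢ), with n₁ᵢ = aᵢ+bᵢ (exposed), n₀ᵢ = cᵢ+dᵢ (unexposed), nᵢ = n₁ᵢ+n₀ᵢ.
Stratum 1 (Low): n₁ = 232, n₀ = 93, n = 325; a·n₀/n = 133·93/325 = 38.0585; c·n₁/n = 42·232/325 = 29.9815
Stratum 2 (Middle): n₁ = 367, n₀ = 410, n = 777; a·n₀/n = 272·410/777 = 143.5264; c·n₁/n = 148·367/777 = 69.9048
Stratum 3 (High): n₁ = 70, n₀ = 318, n = 388; a·n₀/n = 21·318/388 = 17.2113; c·n₁/n = 59·70/388 = 10.6443
RR_MH = (38.0585 + 143.5264 + 17.2113) / (29.9815 + 69.9048 + 10.6443) = 198.7962 / 110.5306 = 1.79856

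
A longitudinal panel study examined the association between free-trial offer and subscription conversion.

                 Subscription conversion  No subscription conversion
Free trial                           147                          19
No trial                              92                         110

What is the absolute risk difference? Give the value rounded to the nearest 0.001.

Cells: a = 147, b = 19, c = 92, d = 110.
Risk in exposed = 147/166 = 0.885542; risk in unexposed = 92/202 = 0.455446.
Risk difference = 0.885542 − 0.455446 = 0.430097

0.430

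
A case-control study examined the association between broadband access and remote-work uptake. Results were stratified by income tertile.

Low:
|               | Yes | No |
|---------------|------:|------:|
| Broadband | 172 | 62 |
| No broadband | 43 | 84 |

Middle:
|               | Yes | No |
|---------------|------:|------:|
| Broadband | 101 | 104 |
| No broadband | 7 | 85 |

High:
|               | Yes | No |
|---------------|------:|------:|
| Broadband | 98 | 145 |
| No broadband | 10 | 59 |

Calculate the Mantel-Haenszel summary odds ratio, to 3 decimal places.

OR_MH = Σ(aᵢdᵢ/nᵢ) / Σ(bᵢcᵢ/nᵢ), where nᵢ is the stratum total.
Stratum 1 (Low): n = 361; a·d/n = 172·84/361 = 40.0222; b·c/n = 62·43/361 = 7.3850
Stratum 2 (Middle): n = 297; a·d/n = 101·85/297 = 28.9057; b·c/n = 104·7/297 = 2.4512
Stratum 3 (High): n = 312; a·d/n = 98·59/312 = 18.5321; b·c/n = 145·10/312 = 4.6474
OR_MH = (40.0222 + 28.9057 + 18.5321) / (7.3850 + 2.4512 + 4.6474) = 87.4599 / 14.4837 = 6.03853

6.039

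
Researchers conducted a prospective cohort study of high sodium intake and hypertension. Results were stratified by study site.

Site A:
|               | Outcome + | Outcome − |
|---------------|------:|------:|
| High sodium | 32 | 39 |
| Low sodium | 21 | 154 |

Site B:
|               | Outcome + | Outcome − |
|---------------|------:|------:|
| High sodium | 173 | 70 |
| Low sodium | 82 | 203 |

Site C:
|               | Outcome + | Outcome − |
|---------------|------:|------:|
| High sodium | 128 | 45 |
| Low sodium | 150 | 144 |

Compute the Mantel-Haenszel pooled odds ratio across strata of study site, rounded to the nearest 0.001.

4.398

OR_MH = Σ(aᵢdᵢ/nᵢ) / Σ(bᵢcᵢ/nᵢ), where nᵢ is the stratum total.
Stratum 1 (Site A): n = 246; a·d/n = 32·154/246 = 20.0325; b·c/n = 39·21/246 = 3.3293
Stratum 2 (Site B): n = 528; a·d/n = 173·203/528 = 66.5133; b·c/n = 70·82/528 = 10.8712
Stratum 3 (Site C): n = 467; a·d/n = 128·144/467 = 39.4690; b·c/n = 45·150/467 = 14.4540
OR_MH = (20.0325 + 66.5133 + 39.4690) / (3.3293 + 10.8712 + 14.4540) = 126.0147 / 28.6544 = 4.39774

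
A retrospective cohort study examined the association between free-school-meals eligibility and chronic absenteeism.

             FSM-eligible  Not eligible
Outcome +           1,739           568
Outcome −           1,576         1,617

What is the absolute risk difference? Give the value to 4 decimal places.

0.2646

Reading the table with exposure as columns: a = 1739 (FSM-eligible, case), b = 1576 (FSM-eligible, non-case), c = 568 (Not eligible, case), d = 1617.
Risk in exposed = 1739/3315 = 0.524585; risk in unexposed = 568/2185 = 0.259954.
Risk difference = 0.524585 − 0.259954 = 0.264631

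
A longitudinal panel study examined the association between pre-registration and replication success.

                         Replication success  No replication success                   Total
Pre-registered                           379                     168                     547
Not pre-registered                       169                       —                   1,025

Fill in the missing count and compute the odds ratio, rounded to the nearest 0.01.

The missing cell is in the unexposed row: 1025 − 169 = 856.
So a = 379, b = 168, c = 169, d = 856.
OR = (a·d)/(b·c) = (379 × 856) / (168 × 169) = 324424 / 28392 = 11.42660

11.43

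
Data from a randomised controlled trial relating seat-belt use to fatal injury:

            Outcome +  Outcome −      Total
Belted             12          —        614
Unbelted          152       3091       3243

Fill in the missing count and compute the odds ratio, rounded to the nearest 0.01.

0.41

The missing cell is in the exposed row: 614 − 12 = 602.
So a = 12, b = 602, c = 152, d = 3091.
OR = (a·d)/(b·c) = (12 × 3091) / (602 × 152) = 37092 / 91504 = 0.40536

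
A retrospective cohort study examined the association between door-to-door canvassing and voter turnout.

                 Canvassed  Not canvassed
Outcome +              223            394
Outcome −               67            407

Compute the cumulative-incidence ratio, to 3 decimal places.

Reading the table with exposure as columns: a = 223 (Canvassed, case), b = 67 (Canvassed, non-case), c = 394 (Not canvassed, case), d = 407.
Risk in exposed = 223/290 = 0.76897; risk in unexposed = 394/801 = 0.49189.
RR = 0.76897 / 0.49189 = 1.56330
The risk among the exposed is 1.56 times that among the unexposed.

1.563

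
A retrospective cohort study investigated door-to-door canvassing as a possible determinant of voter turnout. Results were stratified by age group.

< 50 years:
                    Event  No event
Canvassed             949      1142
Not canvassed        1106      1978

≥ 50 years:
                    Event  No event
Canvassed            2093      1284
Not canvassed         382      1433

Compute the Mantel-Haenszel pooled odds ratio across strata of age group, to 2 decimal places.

2.78

OR_MH = Σ(aᵢdᵢ/nᵢ) / Σ(bᵢcᵢ/nᵢ), where nᵢ is the stratum total.
Stratum 1 (< 50 years): n = 5175; a·d/n = 949·1978/5175 = 362.7289; b·c/n = 1142·1106/5175 = 244.0680
Stratum 2 (≥ 50 years): n = 5192; a·d/n = 2093·1433/5192 = 577.6712; b·c/n = 1284·382/5192 = 94.4700
OR_MH = (362.7289 + 577.6712) / (244.0680 + 94.4700) = 940.4001 / 338.5380 = 2.77783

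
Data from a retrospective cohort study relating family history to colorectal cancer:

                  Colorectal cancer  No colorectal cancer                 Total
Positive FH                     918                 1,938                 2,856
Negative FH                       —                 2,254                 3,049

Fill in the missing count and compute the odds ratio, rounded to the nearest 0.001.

The missing cell is in the unexposed row: 3049 − 2254 = 795.
So a = 918, b = 1938, c = 795, d = 2254.
OR = (a·d)/(b·c) = (918 × 2254) / (1938 × 795) = 2069172 / 1540710 = 1.34300

1.343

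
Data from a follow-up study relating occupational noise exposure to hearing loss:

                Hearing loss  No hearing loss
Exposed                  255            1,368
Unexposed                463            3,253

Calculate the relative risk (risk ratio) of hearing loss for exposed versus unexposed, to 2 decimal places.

1.26

Cells: a = 255, b = 1368, c = 463, d = 3253.
Risk in exposed = 255/1623 = 0.15712; risk in unexposed = 463/3716 = 0.12460.
RR = 0.15712 / 0.12460 = 1.26100
The risk among the exposed is 1.26 times that among the unexposed.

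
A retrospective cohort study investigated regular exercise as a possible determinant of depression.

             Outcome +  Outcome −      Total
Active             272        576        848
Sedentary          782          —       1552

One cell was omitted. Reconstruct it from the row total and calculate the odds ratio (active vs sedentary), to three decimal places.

The missing cell is in the unexposed row: 1552 − 782 = 770.
So a = 272, b = 576, c = 782, d = 770.
OR = (a·d)/(b·c) = (272 × 770) / (576 × 782) = 209440 / 450432 = 0.46498

0.465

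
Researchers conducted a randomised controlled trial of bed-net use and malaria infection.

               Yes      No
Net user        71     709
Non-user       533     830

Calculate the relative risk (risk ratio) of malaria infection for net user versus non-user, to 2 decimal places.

0.23

Cells: a = 71, b = 709, c = 533, d = 830.
Risk in exposed = 71/780 = 0.09103; risk in unexposed = 533/1363 = 0.39105.
RR = 0.09103 / 0.39105 = 0.23277
The risk is 77% lower among the exposed than among the unexposed.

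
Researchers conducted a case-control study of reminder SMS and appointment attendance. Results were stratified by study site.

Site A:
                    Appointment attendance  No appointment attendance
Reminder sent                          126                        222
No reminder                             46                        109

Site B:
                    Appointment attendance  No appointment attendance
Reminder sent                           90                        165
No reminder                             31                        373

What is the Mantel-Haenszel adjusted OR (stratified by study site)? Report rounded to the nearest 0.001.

2.788

OR_MH = Σ(aᵢdᵢ/nᵢ) / Σ(bᵢcᵢ/nᵢ), where nᵢ is the stratum total.
Stratum 1 (Site A): n = 503; a·d/n = 126·109/503 = 27.3042; b·c/n = 222·46/503 = 20.3022
Stratum 2 (Site B): n = 659; a·d/n = 90·373/659 = 50.9408; b·c/n = 165·31/659 = 7.7618
OR_MH = (27.3042 + 50.9408) / (20.3022 + 7.7618) = 78.2450 / 28.0639 = 2.78810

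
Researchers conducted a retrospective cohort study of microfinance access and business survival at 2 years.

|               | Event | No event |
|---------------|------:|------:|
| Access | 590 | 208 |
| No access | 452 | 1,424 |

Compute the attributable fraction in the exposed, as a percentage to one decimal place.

Cells: a = 590, b = 208, c = 452, d = 1424.
Risk in exposed = 590/798 = 0.73935; risk in unexposed = 452/1876 = 0.24094.
RR = 0.73935/0.24094 = 3.06862
AR% = (RR − 1)/RR × 100 = (3.06862 − 1)/3.06862 × 100 = 67.4121%

67.4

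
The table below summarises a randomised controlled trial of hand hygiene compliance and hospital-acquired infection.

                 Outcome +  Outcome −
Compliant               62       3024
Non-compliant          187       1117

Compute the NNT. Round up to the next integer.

Risk in treated group = 62/3086 = 0.02009; risk in control = 187/1304 = 0.14340.
Absolute risk reduction = 0.14340 − 0.02009 = 0.12331
NNT = 1 / ARR = 1 / 0.12331 = 8.109 → round up → 9

9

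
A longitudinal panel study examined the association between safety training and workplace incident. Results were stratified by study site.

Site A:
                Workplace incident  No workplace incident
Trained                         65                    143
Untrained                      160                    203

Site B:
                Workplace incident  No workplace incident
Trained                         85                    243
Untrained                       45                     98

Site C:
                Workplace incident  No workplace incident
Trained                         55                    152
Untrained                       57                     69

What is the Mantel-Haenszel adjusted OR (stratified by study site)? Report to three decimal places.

OR_MH = Σ(aᵢdᵢ/nᵢ) / Σ(bᵢcᵢ/nᵢ), where nᵢ is the stratum total.
Stratum 1 (Site A): n = 571; a·d/n = 65·203/571 = 23.1086; b·c/n = 143·160/571 = 40.0701
Stratum 2 (Site B): n = 471; a·d/n = 85·98/471 = 17.6858; b·c/n = 243·45/471 = 23.2166
Stratum 3 (Site C): n = 333; a·d/n = 55·69/333 = 11.3964; b·c/n = 152·57/333 = 26.0180
OR_MH = (23.1086 + 17.6858 + 11.3964) / (40.0701 + 23.2166 + 26.0180) = 52.1908 / 89.3046 = 0.58441

0.584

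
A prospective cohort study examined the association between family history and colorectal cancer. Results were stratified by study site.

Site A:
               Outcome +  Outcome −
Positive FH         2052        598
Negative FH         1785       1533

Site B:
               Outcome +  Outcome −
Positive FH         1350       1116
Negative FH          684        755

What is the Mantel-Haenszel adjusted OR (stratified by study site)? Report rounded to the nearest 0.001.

2.105

OR_MH = Σ(aᵢdᵢ/nᵢ) / Σ(bᵢcᵢ/nᵢ), where nᵢ is the stratum total.
Stratum 1 (Site A): n = 5968; a·d/n = 2052·1533/5968 = 527.0972; b·c/n = 598·1785/5968 = 178.8589
Stratum 2 (Site B): n = 3905; a·d/n = 1350·755/3905 = 261.0115; b·c/n = 1116·684/3905 = 195.4786
OR_MH = (527.0972 + 261.0115) / (178.8589 + 195.4786) = 788.1087 / 374.3375 = 2.10534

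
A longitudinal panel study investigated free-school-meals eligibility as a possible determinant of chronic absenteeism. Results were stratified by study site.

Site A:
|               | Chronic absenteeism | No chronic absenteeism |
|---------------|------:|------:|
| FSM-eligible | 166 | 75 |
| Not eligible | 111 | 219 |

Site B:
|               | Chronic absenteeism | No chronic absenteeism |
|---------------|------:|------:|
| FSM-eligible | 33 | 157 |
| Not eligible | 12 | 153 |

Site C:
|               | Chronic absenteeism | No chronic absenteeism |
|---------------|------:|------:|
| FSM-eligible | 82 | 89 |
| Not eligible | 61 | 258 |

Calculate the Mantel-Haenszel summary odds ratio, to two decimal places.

3.91

OR_MH = Σ(aᵢdᵢ/nᵢ) / Σ(bᵢcᵢ/nᵢ), where nᵢ is the stratum total.
Stratum 1 (Site A): n = 571; a·d/n = 166·219/571 = 63.6673; b·c/n = 75·111/571 = 14.5797
Stratum 2 (Site B): n = 355; a·d/n = 33·153/355 = 14.2225; b·c/n = 157·12/355 = 5.3070
Stratum 3 (Site C): n = 490; a·d/n = 82·258/490 = 43.1755; b·c/n = 89·61/490 = 11.0796
OR_MH = (63.6673 + 14.2225 + 43.1755) / (14.5797 + 5.3070 + 11.0796) = 121.0653 / 30.9663 = 3.90958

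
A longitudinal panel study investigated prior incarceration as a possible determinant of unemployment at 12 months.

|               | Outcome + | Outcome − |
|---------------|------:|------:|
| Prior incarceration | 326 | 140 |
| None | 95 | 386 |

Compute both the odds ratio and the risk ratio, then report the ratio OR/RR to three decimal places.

Cells: a = 326, b = 140, c = 95, d = 386.
OR = (326·386)/(140·95) = 125836/13300 = 9.46135
Risk in exposed = 326/466 = 0.69957; risk in unexposed = 95/481 = 0.19751; RR = 3.54204
OR/RR = 9.46135 / 3.54204 = 2.67116
The outcome is not rare, so the OR lies further from 1 than the RR.

2.671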